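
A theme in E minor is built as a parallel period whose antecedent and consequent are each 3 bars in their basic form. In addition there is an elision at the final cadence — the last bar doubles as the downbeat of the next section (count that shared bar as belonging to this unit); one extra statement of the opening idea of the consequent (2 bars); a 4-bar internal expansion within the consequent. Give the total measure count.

Basic parallel period: 3 + 3 = 6 bars.
6 (basic form) + 2 (extra statement) + 4 (internal expansion) = 12.
The elision shares a bar with the next section but does not change this unit's count.

12 measures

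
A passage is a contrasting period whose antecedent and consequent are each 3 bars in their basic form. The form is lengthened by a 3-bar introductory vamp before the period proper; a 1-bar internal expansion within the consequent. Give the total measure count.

Basic contrasting period: 3 + 3 = 6 bars.
6 (basic form) + 3 (introduction) + 1 (internal expansion) = 10.

10 measures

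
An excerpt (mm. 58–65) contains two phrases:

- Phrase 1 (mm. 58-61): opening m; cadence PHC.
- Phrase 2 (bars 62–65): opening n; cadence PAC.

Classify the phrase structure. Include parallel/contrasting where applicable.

Phrase 1 ends with a Phrygian half cadence (weaker) and phrase 2 with a perfect authentic cadence (stronger): antecedent + consequent = a period.
The two phrases open with different material (m / n), so the period is contrasting.

contrasting period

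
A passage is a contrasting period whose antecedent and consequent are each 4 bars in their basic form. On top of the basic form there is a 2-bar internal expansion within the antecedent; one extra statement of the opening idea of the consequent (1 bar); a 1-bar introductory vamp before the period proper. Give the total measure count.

Basic contrasting period: 4 + 4 = 8 bars.
8 (basic form) + 2 (internal expansion) + 1 (extra statement) + 1 (introduction) = 12.

12 measures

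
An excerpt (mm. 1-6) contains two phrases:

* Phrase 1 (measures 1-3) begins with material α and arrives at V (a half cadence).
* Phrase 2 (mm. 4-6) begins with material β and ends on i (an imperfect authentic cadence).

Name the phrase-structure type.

contrasting period

Phrase 1 ends with a half cadence (weaker) and phrase 2 with an imperfect authentic cadence (stronger): antecedent + consequent = a period.
The two phrases open with different material (α / β), so the period is contrasting.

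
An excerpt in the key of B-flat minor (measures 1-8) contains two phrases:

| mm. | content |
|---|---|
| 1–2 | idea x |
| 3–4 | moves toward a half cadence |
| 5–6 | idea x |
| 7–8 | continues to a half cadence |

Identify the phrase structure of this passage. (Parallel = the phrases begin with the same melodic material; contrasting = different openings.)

Both phrases have the same opening (x) and the same cadence (half cadence): the second is a restatement, not a consequent, so this is a repeated phrase rather than a period.

repeated phrase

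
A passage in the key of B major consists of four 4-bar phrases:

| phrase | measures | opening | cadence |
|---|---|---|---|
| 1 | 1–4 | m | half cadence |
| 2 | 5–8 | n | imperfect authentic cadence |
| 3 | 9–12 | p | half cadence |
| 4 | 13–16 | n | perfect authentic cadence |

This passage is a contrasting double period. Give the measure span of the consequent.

In a double period the four phrases pair into a large antecedent (phrases 1–2, ending imperfect authentic cadence) and a large consequent (phrases 3–4, ending perfect authentic cadence). The consequent spans mm. 9–16.

measures 9–16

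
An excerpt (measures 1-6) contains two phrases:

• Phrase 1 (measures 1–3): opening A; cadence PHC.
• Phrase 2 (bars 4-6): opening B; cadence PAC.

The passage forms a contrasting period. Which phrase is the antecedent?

phrase 1

The phrase ending with the weaker cadence (Phrygian half cadence) is the antecedent; the one ending more conclusively (perfect authentic cadence) is the consequent. The antecedent is phrase 1.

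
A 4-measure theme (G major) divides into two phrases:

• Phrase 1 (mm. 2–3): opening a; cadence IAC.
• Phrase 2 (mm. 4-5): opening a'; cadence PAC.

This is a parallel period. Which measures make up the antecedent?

measures 2–3

The phrase ending with the weaker cadence (imperfect authentic cadence) is the antecedent; the one ending more conclusively (perfect authentic cadence) is the consequent. The antecedent is measures 2–3.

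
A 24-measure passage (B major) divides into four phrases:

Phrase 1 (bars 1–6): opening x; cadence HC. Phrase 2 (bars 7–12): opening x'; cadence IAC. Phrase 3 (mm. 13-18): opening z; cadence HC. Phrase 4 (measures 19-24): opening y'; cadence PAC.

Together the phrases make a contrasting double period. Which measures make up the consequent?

measures 13–24

In a double period the first pair of phrases (ending imperfect authentic cadence) is the large antecedent and the second pair (ending perfect authentic cadence) is the large consequent; the consequent is measures 13–24.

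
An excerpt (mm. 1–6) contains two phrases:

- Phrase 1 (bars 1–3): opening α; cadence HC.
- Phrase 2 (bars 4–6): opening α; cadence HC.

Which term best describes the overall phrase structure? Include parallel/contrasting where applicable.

repeated phrase

Both phrases have the same opening (α) and the same cadence (half cadence): the second is a restatement, not a consequent, so this is a repeated phrase rather than a period.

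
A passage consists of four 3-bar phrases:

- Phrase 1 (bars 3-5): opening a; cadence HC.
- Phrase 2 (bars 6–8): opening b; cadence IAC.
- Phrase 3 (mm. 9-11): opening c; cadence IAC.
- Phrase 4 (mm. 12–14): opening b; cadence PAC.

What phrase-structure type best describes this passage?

contrasting double period

Four phrases in two halves: the first half (bars 3–8) ends with an imperfect authentic cadence, the second (measures 9-14) with a perfect authentic cadence — a large antecedent–consequent pair, i.e. a double period.
Phrase 3 begins with different material from phrase 1, making it contrasting.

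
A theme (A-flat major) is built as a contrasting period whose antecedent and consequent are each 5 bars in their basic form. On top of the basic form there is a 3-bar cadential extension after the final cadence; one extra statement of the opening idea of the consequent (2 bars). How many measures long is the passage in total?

Basic contrasting period: 5 + 5 = 10 bars.
10 (basic form) + 3 (cadential extension) + 2 (extra statement) = 15.

15 measures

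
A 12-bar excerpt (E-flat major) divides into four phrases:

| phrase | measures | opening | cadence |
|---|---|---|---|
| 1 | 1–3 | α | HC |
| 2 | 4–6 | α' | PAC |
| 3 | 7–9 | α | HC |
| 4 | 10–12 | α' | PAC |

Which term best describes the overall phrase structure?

repeated period

The cadence pattern HC–PAC–HC–PAC is weak–strong twice, and phrases 3–4 restate phrases 1–2: a period heard twice, not a double period (which would end weakly at phrase 2).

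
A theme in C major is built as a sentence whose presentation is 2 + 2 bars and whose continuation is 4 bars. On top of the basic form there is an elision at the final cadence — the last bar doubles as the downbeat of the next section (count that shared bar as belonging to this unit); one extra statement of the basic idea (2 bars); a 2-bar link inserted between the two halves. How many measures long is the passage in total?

12 measures

Basic sentence: 2 + 2 + 4 = 8 bars.
8 (basic form) + 2 (extra statement) + 2 (link) = 12.
The elision shares a bar with the next section but does not change this unit's count.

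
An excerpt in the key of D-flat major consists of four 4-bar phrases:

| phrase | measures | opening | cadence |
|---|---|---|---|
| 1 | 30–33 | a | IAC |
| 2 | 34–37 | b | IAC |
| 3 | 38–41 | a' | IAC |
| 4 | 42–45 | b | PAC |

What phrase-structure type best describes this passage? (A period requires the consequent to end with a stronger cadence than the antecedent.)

parallel double period

Four phrases in two halves: the first half (mm. 30-37) ends with an imperfect authentic cadence, the second (mm. 38–45) with a perfect authentic cadence — a large antecedent–consequent pair, i.e. a double period.
Phrase 3 begins with the same material as phrase 1, making it parallel.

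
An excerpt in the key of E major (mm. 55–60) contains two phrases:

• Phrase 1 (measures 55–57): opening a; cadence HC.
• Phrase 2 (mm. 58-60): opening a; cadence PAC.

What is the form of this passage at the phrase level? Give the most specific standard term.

Phrase 1 ends with a half cadence (weaker) and phrase 2 with a perfect authentic cadence (stronger): antecedent + consequent = a period.
The two phrases open with the same material (a / a), so the period is parallel.

parallel period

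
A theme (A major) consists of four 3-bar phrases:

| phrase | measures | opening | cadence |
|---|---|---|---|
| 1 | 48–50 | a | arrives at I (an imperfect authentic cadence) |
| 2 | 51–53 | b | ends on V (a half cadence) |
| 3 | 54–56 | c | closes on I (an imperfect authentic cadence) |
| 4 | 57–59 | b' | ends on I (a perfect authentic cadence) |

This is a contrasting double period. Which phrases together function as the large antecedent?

phrases 1 and 2

In a double period the first pair of phrases (ending half cadence) is the large antecedent and the second pair (ending perfect authentic cadence) is the large consequent; the antecedent is phrases 1 and 2.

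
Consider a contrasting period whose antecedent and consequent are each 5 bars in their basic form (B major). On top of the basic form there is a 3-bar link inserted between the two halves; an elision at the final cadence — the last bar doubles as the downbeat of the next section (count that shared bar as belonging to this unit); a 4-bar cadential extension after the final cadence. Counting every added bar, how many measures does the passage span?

17 measures

Basic contrasting period: 5 + 5 = 10 bars.
10 (basic form) + 3 (link) + 4 (cadential extension) = 17.
The elision shares a bar with the next section but does not change this unit's count.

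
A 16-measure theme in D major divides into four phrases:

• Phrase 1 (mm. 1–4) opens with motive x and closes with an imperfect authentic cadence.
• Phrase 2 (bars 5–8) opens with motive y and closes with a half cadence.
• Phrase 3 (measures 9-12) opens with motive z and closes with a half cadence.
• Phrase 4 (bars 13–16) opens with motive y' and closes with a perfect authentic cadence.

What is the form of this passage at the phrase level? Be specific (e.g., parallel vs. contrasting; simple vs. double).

contrasting double period

Four phrases in two halves: the first half (bars 1-8) ends with a half cadence, the second (mm. 9–16) with a perfect authentic cadence — a large antecedent–consequent pair, i.e. a double period.
Phrase 3 begins with different material from phrase 1, making it contrasting.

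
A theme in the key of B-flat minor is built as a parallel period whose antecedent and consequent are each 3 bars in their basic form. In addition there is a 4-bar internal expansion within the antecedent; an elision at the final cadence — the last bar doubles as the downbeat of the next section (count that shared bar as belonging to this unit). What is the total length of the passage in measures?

Basic parallel period: 3 + 3 = 6 bars.
6 (basic form) + 4 (internal expansion) = 10.
The elision shares a bar with the next section but does not change this unit's count.

10 measures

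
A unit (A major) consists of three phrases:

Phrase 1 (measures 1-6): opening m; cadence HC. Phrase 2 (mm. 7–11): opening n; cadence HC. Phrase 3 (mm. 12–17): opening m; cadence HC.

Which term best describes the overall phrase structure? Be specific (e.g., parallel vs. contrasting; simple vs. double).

The final phrase closes with a half cadence, which is not stronger than the preceding half cadence; the 3 phrases lack an overall antecedent–consequent design and so form a phrase group.

phrase group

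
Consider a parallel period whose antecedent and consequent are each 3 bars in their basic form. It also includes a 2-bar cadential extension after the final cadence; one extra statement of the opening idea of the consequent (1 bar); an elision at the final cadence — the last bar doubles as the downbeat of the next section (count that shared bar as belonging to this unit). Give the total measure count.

Basic parallel period: 3 + 3 = 6 bars.
6 (basic form) + 2 (cadential extension) + 1 (extra statement) = 9.
The elision shares a bar with the next section but does not change this unit's count.

9 measures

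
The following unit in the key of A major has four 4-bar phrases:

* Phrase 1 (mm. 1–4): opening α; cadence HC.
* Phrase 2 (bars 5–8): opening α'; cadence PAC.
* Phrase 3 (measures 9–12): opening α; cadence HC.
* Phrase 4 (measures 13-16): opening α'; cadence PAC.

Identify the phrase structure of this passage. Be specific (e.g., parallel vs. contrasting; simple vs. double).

The cadence pattern HC–PAC–HC–PAC is weak–strong twice, and phrases 3–4 restate phrases 1–2: a period heard twice, not a double period (which would end weakly at phrase 2).

repeated period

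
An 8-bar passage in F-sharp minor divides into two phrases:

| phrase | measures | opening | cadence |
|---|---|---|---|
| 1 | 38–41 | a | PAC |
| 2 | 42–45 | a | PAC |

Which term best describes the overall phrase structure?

repeated phrase

Both phrases have the same opening (a) and the same cadence (perfect authentic cadence): the second is a restatement, not a consequent, so this is a repeated phrase rather than a period.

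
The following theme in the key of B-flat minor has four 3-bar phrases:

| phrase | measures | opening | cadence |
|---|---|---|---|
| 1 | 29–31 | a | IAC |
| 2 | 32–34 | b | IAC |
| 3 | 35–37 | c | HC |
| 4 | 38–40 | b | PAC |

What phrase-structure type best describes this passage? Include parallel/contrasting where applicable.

Four phrases in two halves: the first half (mm. 29–34) ends with an imperfect authentic cadence, the second (mm. 35–40) with a perfect authentic cadence — a large antecedent–consequent pair, i.e. a double period.
Phrase 3 begins with different material from phrase 1, making it contrasting.

contrasting double period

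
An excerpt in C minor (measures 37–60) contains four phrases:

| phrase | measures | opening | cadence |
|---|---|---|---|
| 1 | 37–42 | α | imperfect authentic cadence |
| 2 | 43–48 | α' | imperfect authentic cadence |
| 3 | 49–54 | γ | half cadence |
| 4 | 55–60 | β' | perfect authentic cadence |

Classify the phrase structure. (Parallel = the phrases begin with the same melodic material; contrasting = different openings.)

Four phrases in two halves: the first half (bars 37–48) ends with an imperfect authentic cadence, the second (bars 49-60) with a perfect authentic cadence — a large antecedent–consequent pair, i.e. a double period.
Phrase 3 begins with different material from phrase 1, making it contrasting.

contrasting double period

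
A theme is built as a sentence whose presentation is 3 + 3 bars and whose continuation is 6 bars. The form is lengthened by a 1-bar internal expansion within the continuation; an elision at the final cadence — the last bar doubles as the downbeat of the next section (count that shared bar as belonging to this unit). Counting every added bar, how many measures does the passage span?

13 measures

Basic sentence: 3 + 3 + 6 = 12 bars.
12 (basic form) + 1 (internal expansion) = 13.
The elision shares a bar with the next section but does not change this unit's count.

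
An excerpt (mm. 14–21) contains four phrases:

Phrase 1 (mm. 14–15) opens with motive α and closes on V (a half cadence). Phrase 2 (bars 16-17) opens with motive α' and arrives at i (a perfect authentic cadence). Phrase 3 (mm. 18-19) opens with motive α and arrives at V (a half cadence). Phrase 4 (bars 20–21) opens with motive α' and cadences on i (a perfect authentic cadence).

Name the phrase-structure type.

repeated period

The cadence pattern HC–PAC–HC–PAC is weak–strong twice, and phrases 3–4 restate phrases 1–2: a period heard twice, not a double period (which would end weakly at phrase 2).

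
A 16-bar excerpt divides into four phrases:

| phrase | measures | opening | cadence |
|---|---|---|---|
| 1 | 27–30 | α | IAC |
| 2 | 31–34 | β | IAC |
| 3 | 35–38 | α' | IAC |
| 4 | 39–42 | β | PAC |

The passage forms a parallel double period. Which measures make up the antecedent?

measures 27–34

In a double period the first pair of phrases (ending imperfect authentic cadence) is the large antecedent and the second pair (ending perfect authentic cadence) is the large consequent; the antecedent is measures 27–34.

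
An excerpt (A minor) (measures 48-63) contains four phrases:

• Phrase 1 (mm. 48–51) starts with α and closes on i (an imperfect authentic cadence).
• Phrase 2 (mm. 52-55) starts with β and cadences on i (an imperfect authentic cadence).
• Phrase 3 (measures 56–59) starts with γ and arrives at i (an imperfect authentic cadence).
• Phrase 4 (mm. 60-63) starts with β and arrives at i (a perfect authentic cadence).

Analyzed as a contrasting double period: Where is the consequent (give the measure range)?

In a double period the four phrases pair into a large antecedent (phrases 1–2, ending imperfect authentic cadence) and a large consequent (phrases 3–4, ending perfect authentic cadence). The consequent spans mm. 56-63.

measures 56–63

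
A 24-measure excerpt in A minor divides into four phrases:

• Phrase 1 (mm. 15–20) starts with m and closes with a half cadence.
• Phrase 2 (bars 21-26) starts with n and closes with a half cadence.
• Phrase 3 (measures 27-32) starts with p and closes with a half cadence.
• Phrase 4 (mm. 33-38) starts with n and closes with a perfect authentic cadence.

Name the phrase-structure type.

Four phrases in two halves: the first half (mm. 15–26) ends with a half cadence, the second (bars 27-38) with a perfect authentic cadence — a large antecedent–consequent pair, i.e. a double period.
Phrase 3 begins with different material from phrase 1, making it contrasting.

contrasting double period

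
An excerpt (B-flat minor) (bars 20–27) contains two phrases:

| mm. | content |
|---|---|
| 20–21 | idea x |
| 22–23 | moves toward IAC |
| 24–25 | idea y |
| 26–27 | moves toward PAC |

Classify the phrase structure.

Phrase 1 ends with an imperfect authentic cadence (weaker) and phrase 2 with a perfect authentic cadence (stronger): antecedent + consequent = a period.
The two phrases open with different material (x / y), so the period is contrasting.

contrasting period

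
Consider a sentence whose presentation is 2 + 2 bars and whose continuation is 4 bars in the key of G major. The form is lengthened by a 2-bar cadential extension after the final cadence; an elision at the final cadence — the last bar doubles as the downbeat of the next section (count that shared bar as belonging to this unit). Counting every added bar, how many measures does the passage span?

10 measures

Basic sentence: 2 + 2 + 4 = 8 bars.
8 (basic form) + 2 (cadential extension) = 10.
The elision shares a bar with the next section but does not change this unit's count.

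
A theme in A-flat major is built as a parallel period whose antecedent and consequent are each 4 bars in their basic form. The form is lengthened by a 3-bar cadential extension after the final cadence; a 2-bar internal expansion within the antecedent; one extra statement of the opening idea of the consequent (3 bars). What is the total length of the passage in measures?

16 measures

Basic parallel period: 4 + 4 = 8 bars.
8 (basic form) + 3 (cadential extension) + 2 (internal expansion) + 3 (extra statement) = 16.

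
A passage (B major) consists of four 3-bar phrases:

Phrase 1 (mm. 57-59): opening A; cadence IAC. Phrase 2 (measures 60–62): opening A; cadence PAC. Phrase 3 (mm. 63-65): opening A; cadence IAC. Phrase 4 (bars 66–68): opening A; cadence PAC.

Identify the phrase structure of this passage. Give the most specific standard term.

The cadence pattern IAC–PAC–IAC–PAC is weak–strong twice, and phrases 3–4 restate phrases 1–2: a period heard twice, not a double period (which would end weakly at phrase 2).

repeated period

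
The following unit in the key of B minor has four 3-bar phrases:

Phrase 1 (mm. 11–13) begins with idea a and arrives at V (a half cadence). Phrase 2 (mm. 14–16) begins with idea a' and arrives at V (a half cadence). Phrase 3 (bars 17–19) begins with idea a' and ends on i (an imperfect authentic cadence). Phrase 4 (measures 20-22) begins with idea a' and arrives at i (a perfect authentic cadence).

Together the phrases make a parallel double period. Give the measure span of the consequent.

In a double period the first pair of phrases (ending half cadence) is the large antecedent and the second pair (ending perfect authentic cadence) is the large consequent; the consequent is measures 17–22.

measures 17–22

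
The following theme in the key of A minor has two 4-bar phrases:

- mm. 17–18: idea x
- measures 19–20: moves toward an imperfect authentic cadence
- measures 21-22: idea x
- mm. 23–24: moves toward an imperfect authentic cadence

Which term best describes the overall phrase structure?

repeated phrase

Both phrases have the same opening (x) and the same cadence (imperfect authentic cadence): the second is a restatement, not a consequent, so this is a repeated phrase rather than a period.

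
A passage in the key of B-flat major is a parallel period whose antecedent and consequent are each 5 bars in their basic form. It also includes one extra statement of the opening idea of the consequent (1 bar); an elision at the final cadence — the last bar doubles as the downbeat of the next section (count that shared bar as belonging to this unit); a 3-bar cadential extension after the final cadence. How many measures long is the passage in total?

Basic parallel period: 5 + 5 = 10 bars.
10 (basic form) + 1 (extra statement) + 3 (cadential extension) = 14.
The elision shares a bar with the next section but does not change this unit's count.

14 measures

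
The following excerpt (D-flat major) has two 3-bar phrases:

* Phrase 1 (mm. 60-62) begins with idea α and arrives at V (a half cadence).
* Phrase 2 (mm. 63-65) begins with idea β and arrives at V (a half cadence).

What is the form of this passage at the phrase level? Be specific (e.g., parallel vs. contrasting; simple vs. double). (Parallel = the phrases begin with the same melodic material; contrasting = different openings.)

The second phrase closes with a half cadence, which is not stronger than the first phrase's half cadence; without a weak→strong cadential pair there is no antecedent–consequent relationship, so this is a phrase group rather than a period.

phrase group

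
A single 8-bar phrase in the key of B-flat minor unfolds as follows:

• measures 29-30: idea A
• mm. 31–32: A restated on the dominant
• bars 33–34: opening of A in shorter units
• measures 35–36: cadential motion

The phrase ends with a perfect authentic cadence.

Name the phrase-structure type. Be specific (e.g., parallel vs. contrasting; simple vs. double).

Basic idea (measures 29–30) + its repetition (mm. 31-32) form the presentation; fragmentation and cadence (mm. 33–36) form the continuation — the 8-bar whole is a sentence.

sentence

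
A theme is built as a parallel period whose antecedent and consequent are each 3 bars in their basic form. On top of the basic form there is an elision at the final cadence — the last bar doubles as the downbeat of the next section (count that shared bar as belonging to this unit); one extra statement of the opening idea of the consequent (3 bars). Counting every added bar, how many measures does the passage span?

Basic parallel period: 3 + 3 = 6 bars.
6 (basic form) + 3 (extra statement) = 9.
The elision shares a bar with the next section but does not change this unit's count.

9 measures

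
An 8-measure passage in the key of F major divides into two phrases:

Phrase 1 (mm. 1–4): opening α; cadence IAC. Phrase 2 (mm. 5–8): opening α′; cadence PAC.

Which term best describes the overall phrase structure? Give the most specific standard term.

parallel period

Phrase 1 ends with an imperfect authentic cadence (weaker) and phrase 2 with a perfect authentic cadence (stronger): antecedent + consequent = a period.
The two phrases open with the same material (α / α′), so the period is parallel.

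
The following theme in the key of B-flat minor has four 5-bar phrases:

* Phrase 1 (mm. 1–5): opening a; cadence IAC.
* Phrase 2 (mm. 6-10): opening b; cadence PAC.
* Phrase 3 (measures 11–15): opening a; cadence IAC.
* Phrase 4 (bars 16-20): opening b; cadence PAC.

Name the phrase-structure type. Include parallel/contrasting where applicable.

The cadence pattern IAC–PAC–IAC–PAC is weak–strong twice, and phrases 3–4 restate phrases 1–2: a period heard twice, not a double period (which would end weakly at phrase 2).

repeated period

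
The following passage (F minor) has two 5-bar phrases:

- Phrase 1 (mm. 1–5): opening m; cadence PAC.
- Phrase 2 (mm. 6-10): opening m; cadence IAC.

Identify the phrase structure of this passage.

phrase group

The second phrase closes with an imperfect authentic cadence, which is not stronger than the first phrase's perfect authentic cadence; without a weak→strong cadential pair there is no antecedent–consequent relationship, so this is a phrase group rather than a period.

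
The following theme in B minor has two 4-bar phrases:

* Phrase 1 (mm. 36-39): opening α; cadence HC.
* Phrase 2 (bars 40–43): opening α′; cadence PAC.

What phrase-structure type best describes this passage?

Phrase 1 ends with a half cadence (weaker) and phrase 2 with a perfect authentic cadence (stronger): antecedent + consequent = a period.
The two phrases open with the same material (α / α′), so the period is parallel.

parallel period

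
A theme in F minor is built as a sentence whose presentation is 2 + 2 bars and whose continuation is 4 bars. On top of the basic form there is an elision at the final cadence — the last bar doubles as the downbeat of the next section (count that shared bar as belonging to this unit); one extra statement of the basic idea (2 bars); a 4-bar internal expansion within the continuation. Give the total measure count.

14 measures

Basic sentence: 2 + 2 + 4 = 8 bars.
8 (basic form) + 2 (extra statement) + 4 (internal expansion) = 14.
The elision shares a bar with the next section but does not change this unit's count.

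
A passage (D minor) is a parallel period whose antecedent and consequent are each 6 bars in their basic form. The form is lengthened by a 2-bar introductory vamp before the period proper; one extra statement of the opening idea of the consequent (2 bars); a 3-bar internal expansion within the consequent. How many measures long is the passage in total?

19 measures

Basic parallel period: 6 + 6 = 12 bars.
12 (basic form) + 2 (introduction) + 2 (extra statement) + 3 (internal expansion) = 19.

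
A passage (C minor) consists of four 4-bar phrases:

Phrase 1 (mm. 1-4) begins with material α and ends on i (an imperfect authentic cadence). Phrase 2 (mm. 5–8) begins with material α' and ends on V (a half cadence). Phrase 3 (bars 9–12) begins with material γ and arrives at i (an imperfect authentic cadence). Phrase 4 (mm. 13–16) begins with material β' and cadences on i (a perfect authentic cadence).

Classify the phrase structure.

Four phrases in two halves: the first half (bars 1–8) ends with a half cadence, the second (bars 9-16) with a perfect authentic cadence — a large antecedent–consequent pair, i.e. a double period.
Phrase 3 begins with different material from phrase 1, making it contrasting.

contrasting double period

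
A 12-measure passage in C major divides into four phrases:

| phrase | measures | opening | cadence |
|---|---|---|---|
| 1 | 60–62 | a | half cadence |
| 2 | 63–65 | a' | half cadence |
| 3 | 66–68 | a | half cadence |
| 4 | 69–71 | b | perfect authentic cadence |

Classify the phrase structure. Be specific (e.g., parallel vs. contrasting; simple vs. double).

Four phrases in two halves: the first half (bars 60–65) ends with a half cadence, the second (mm. 66–71) with a perfect authentic cadence — a large antecedent–consequent pair, i.e. a double period.
Phrase 3 begins with the same material as phrase 1, making it parallel.

parallel double period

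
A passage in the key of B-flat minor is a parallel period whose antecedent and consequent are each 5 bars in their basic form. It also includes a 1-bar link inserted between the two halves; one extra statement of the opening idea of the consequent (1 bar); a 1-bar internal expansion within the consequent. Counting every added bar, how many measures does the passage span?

13 measures

Basic parallel period: 5 + 5 = 10 bars.
10 (basic form) + 1 (link) + 1 (extra statement) + 1 (internal expansion) = 13.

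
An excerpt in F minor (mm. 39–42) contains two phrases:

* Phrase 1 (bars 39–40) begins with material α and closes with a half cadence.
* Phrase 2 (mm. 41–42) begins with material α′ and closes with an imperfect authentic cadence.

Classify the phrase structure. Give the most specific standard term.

Phrase 1 ends with a half cadence (weaker) and phrase 2 with an imperfect authentic cadence (stronger): antecedent + consequent = a period.
The two phrases open with the same material (α / α′), so the period is parallel.

parallel period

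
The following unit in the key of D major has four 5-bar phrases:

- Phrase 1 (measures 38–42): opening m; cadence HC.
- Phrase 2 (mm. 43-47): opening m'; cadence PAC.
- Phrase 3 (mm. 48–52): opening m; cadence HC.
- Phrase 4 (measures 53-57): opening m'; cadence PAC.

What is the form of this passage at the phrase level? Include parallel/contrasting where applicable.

repeated period

The cadence pattern HC–PAC–HC–PAC is weak–strong twice, and phrases 3–4 restate phrases 1–2: a period heard twice, not a double period (which would end weakly at phrase 2).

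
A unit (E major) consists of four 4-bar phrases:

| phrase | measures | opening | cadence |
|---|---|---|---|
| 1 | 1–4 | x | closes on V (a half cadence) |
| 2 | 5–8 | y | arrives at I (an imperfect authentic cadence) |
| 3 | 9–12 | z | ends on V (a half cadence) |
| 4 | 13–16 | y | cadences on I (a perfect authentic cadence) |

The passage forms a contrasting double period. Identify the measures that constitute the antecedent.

In a double period the four phrases pair into a large antecedent (phrases 1–2, ending imperfect authentic cadence) and a large consequent (phrases 3–4, ending perfect authentic cadence). The antecedent spans mm. 1-8.

measures 1–8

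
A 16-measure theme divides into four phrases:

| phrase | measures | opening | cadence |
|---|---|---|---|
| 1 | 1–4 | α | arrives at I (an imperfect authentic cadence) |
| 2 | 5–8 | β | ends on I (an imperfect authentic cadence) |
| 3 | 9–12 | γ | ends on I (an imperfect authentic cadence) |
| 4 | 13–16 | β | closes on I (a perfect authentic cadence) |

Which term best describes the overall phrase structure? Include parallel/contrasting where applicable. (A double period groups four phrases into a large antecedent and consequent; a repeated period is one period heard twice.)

Four phrases in two halves: the first half (bars 1–8) ends with an imperfect authentic cadence, the second (mm. 9–16) with a perfect authentic cadence — a large antecedent–consequent pair, i.e. a double period.
Phrase 3 begins with different material from phrase 1, making it contrasting.

contrasting double period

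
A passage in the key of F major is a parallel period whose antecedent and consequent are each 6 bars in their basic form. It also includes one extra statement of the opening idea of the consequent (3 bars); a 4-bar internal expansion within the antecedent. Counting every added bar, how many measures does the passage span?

19 measures

Basic parallel period: 6 + 6 = 12 bars.
12 (basic form) + 3 (extra statement) + 4 (internal expansion) = 19.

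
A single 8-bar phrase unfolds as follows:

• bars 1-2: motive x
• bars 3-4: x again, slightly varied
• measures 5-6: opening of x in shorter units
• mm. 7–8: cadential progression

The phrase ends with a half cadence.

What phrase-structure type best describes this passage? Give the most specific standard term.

sentence

Basic idea (bars 1–2) + its repetition (bars 3–4) form the presentation; fragmentation and cadence (mm. 5–8) form the continuation — the 8-bar whole is a sentence.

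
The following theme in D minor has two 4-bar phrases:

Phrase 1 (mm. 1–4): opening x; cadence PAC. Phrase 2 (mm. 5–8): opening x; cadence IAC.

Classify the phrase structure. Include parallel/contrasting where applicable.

phrase group

The second phrase closes with an imperfect authentic cadence, which is not stronger than the first phrase's perfect authentic cadence; without a weak→strong cadential pair there is no antecedent–consequent relationship, so this is a phrase group rather than a period.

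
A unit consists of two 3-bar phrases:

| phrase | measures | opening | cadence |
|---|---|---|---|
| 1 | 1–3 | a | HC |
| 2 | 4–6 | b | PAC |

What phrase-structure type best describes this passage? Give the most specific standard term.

contrasting period

Phrase 1 ends with a half cadence (weaker) and phrase 2 with a perfect authentic cadence (stronger): antecedent + consequent = a period.
The two phrases open with different material (a / b), so the period is contrasting.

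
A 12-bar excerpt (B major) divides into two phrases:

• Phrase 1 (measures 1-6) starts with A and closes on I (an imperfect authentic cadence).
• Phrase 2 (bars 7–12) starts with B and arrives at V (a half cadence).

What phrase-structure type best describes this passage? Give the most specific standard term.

phrase group

The second phrase closes with a half cadence, which is not stronger than the first phrase's imperfect authentic cadence; without a weak→strong cadential pair there is no antecedent–consequent relationship, so this is a phrase group rather than a period.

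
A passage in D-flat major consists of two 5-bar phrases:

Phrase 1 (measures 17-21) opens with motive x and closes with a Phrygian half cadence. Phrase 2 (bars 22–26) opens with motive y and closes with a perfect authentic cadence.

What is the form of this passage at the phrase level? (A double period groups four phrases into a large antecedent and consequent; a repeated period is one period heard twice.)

contrasting period

Phrase 1 ends with a Phrygian half cadence (weaker) and phrase 2 with a perfect authentic cadence (stronger): antecedent + consequent = a period.
The two phrases open with different material (x / y), so the period is contrasting.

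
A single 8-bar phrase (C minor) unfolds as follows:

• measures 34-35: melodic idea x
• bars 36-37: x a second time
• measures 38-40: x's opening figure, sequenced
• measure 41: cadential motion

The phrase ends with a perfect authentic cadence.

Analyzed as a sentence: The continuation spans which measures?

measures 38–41

After the presentation (bars 34–37), the continuation covers the fragmentation through the cadence: mm. 38–41.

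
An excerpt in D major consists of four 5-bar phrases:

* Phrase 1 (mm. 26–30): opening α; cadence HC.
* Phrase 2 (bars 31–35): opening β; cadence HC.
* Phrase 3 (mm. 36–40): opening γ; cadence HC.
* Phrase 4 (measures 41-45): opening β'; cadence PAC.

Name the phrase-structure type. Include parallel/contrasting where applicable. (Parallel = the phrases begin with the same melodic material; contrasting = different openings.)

Four phrases in two halves: the first half (bars 26-35) ends with a half cadence, the second (mm. 36–45) with a perfect authentic cadence — a large antecedent–consequent pair, i.e. a double period.
Phrase 3 begins with different material from phrase 1, making it contrasting.

contrasting double period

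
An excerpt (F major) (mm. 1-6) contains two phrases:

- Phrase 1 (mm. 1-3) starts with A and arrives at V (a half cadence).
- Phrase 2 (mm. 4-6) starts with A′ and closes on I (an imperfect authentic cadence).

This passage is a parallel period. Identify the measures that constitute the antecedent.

measures 1–3

The antecedent is the phrase ending with the weaker cadence (half cadence, phrase 1) and the consequent the one ending more conclusively (imperfect authentic cadence, phrase 2); the antecedent is measures 1-3.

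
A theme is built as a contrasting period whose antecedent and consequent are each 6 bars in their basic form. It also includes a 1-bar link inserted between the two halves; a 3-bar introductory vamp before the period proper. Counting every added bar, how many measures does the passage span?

16 measures

Basic contrasting period: 6 + 6 = 12 bars.
12 (basic form) + 1 (link) + 3 (introduction) = 16.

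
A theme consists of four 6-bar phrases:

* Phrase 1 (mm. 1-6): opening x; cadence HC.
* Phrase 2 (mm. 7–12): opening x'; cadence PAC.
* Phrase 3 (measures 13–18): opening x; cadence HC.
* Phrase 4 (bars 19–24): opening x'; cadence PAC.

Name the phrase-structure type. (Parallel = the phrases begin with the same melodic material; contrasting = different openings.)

repeated period

The cadence pattern HC–PAC–HC–PAC is weak–strong twice, and phrases 3–4 restate phrases 1–2: a period heard twice, not a double period (which would end weakly at phrase 2).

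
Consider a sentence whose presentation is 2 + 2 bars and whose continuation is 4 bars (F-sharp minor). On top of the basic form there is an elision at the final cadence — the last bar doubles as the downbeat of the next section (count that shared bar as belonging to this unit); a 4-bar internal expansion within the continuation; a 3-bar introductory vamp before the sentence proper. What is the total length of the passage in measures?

Basic sentence: 2 + 2 + 4 = 8 bars.
8 (basic form) + 4 (internal expansion) + 3 (introduction) = 15.
The elision shares a bar with the next section but does not change this unit's count.

15 measures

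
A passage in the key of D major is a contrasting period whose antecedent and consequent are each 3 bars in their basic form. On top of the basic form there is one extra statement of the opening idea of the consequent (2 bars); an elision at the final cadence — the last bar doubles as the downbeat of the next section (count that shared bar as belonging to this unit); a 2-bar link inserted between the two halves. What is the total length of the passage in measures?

10 measures

Basic contrasting period: 3 + 3 = 6 bars.
6 (basic form) + 2 (extra statement) + 2 (link) = 10.
The elision shares a bar with the next section but does not change this unit's count.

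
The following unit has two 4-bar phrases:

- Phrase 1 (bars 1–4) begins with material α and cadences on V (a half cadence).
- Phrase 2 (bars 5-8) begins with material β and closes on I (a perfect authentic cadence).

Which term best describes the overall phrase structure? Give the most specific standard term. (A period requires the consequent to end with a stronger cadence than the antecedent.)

Phrase 1 ends with a half cadence (weaker) and phrase 2 with a perfect authentic cadence (stronger): antecedent + consequent = a period.
The two phrases open with different material (α / β), so the period is contrasting.

contrasting period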